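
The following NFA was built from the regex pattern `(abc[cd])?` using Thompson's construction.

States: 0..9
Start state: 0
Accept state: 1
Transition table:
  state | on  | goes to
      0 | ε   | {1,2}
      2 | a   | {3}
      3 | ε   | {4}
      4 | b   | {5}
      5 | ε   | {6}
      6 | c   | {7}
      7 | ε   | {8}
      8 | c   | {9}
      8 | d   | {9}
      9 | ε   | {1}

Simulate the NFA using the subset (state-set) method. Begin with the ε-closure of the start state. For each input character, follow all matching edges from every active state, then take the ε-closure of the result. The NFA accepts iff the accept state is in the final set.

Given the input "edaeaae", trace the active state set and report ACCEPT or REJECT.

Answer: REJECT

Trace:
S₀ = ε-closure({0}) = {0,1,2}
'e' @ 1: {}  — state set empty
rest 'daeaae' ignored (set empty)
final: {}; accept 1 not in set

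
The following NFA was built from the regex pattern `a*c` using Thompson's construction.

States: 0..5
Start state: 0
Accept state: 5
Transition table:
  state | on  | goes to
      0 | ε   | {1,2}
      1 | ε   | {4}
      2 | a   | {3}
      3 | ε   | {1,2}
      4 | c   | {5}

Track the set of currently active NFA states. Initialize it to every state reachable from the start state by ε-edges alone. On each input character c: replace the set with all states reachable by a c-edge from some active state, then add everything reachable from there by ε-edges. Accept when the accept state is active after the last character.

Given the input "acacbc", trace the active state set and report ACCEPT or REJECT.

S₀ = ε-closure({0}) = {0,1,2,4}
'a' @ 1: {1,2,3,4}
'c' @ 2: {5}  [accepting]
'a' @ 3: {}  — dead — no transitions
rest 'cbc' ignored (set empty)
final: {}; accept 5 not in set

Answer: REJECT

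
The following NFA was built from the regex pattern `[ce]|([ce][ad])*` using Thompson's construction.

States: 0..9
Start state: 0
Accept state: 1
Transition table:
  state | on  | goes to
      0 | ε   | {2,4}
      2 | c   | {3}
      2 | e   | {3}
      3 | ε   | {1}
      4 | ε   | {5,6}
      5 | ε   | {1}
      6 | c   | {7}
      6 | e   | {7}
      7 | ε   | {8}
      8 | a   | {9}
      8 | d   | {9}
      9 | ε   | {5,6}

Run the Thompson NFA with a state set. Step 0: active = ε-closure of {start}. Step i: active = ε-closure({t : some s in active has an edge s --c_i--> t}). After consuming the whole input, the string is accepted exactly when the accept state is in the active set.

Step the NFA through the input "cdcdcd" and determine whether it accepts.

Answer: ACCEPT

Derivation:
initial (ε-close {0}): {0,1,2,4,5,6}
'c' @ 1: {1,3,7,8}  (accept∈set)
'd' @ 2: {1,5,6,9}  (accept∈set)
'c' @ 3: {7,8}
'd' @ 4: {1,5,6,9}  (accept∈set)
'c' @ 5: {7,8}
'd' @ 6: {1,5,6,9}  (accept∈set)
after full input: {1,5,6,9}  (accept=1 in)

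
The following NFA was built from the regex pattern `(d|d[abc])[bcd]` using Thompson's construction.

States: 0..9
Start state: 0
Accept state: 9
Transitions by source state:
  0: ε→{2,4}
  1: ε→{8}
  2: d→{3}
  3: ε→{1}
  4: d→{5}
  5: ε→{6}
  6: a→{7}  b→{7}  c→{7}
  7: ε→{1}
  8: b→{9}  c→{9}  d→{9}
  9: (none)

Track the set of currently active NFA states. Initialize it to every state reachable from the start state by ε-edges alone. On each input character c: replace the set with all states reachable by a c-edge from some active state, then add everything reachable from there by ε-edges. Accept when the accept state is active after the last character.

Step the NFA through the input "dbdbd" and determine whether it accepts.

S₀ = ε-closure({0}) = {0,2,4}
'd' @ 1: {1,3,5,6,8}
'b' @ 2: {1,7,8,9}  ✓accept
'd' @ 3: {9}  ✓accept
'b' @ 4: {}  — dead — no transitions
rest 'd' ignored (set empty)
after full input: {}  (accept=9 not in)

Answer: REJECT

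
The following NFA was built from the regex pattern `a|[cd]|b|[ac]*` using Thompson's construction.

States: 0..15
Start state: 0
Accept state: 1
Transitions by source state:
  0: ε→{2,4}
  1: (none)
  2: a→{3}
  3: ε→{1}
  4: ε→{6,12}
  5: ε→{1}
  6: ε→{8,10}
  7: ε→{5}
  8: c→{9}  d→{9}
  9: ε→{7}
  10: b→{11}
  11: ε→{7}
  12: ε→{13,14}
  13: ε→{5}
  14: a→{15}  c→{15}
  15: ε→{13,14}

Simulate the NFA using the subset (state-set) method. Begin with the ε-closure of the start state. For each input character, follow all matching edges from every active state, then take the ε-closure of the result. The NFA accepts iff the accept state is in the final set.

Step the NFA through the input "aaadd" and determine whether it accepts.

start: ε-closure({0}) = {0,1,2,4,5,6,8,10,12,13,14}
'a' @ 1: {1,3,5,13,14,15}  (accept∈set)
'a' @ 2: {1,5,13,14,15}  (accept∈set)
'a' @ 3: {1,5,13,14,15}  (accept∈set)
'd' @ 4: {}  — dead — no transitions
rest 'd' ignored (set empty)
end set {} — state 1 not in

Answer: REJECT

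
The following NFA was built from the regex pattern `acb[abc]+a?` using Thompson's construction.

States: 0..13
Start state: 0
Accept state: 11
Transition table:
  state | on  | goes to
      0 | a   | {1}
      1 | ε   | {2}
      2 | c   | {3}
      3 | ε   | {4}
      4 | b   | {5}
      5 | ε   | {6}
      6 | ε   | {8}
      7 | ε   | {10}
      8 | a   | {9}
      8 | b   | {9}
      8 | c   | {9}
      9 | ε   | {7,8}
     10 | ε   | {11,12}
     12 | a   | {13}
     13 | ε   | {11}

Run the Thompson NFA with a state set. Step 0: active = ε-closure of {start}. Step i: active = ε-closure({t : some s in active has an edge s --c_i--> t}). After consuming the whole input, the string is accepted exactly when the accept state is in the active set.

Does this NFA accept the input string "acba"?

Answer: ACCEPT

Steps:
S₀ = ε-closure({0}) = {0}
'a' @ 1: {1,2}
'c' @ 2: {3,4}
'b' @ 3: {5,6,8}
'a' @ 4: {7,8,9,10,11,12}  [accepting]
final: {7,8,9,10,11,12}; accept 11 in set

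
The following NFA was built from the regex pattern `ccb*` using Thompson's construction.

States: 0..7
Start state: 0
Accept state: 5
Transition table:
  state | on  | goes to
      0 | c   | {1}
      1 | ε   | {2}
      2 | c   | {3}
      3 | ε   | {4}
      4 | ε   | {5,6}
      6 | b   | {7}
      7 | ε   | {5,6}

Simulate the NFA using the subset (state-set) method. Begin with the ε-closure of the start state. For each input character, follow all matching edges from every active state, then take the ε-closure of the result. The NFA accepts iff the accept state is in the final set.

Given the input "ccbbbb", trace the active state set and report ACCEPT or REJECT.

initial (ε-close {0}): {0}
'c' @ 1: {1,2}
'c' @ 2: {3,4,5,6}  (accept∈set)
'b' @ 3: {5,6,7}  (accept∈set)
'b' @ 4: {5,6,7}  (accept∈set)
'b' @ 5: {5,6,7}  (accept∈set)
'b' @ 6: {5,6,7}  (accept∈set)
final: {5,6,7}; accept 5 in set

Answer: ACCEPT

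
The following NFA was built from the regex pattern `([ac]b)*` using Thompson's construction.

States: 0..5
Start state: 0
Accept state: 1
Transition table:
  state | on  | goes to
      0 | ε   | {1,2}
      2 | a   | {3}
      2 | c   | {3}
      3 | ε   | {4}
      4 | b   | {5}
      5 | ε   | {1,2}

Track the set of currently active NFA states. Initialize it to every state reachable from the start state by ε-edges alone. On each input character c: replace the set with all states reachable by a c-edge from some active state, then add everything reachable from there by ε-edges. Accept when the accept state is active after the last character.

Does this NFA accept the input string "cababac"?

Answer: REJECT

Steps:
start: ε-closure({0}) = {0,1,2}
'c' @ 1: {3,4}
'a' @ 2: {}  — no active states
rest 'babac' ignored (set empty)
final: {}; accept 1 not in set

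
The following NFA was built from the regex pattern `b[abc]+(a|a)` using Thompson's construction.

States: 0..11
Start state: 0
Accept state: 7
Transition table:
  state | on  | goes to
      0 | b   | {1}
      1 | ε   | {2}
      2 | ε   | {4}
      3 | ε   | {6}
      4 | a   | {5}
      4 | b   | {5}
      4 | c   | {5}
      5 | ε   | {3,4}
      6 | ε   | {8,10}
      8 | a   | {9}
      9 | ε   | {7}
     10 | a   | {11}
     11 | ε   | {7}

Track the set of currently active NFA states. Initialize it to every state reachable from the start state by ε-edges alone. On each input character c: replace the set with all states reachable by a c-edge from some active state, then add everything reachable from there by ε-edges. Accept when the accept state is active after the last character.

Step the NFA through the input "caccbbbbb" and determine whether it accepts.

start: ε-closure({0}) = {0}
'c' @ 1: {}  — no active states
rest 'accbbbbb' ignored (set empty)
after full input: {}  (accept=7 not in)

Answer: REJECT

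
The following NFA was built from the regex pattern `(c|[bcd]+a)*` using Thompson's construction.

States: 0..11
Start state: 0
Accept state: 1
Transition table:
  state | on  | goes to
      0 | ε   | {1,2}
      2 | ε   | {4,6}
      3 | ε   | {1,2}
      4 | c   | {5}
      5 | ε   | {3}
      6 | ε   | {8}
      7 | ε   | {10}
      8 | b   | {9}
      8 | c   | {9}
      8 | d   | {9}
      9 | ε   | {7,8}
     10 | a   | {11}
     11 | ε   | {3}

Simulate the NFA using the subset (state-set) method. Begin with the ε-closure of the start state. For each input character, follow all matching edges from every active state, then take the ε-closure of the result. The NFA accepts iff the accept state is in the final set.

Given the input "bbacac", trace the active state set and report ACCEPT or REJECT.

start: ε-closure({0}) = {0,1,2,4,6,8}
'b' @ 1: {7,8,9,10}
'b' @ 2: {7,8,9,10}
'a' @ 3: {1,2,3,4,6,8,11}  [accepting]
'c' @ 4: {1,2,3,4,5,6,7,8,9,10}  [accepting]
'a' @ 5: {1,2,3,4,6,8,11}  [accepting]
'c' @ 6: {1,2,3,4,5,6,7,8,9,10}  [accepting]
after full input: {1,2,3,4,5,6,7,8,9,10}  (accept=1 in)

Answer: ACCEPT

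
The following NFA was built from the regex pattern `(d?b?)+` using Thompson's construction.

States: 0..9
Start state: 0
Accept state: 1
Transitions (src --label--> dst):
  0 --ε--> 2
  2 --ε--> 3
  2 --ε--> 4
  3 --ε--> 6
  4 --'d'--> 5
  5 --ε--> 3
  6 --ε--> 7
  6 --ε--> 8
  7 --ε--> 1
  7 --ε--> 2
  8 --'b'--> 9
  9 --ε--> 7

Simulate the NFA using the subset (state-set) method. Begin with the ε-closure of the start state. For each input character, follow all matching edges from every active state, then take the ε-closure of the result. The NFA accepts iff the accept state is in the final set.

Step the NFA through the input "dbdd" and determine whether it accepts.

Answer: ACCEPT

Trace:
initial (ε-close {0}): {0,1,2,3,4,6,7,8}
'd' @ 1: {1,2,3,4,5,6,7,8}  (accept∈set)
'b' @ 2: {1,2,3,4,6,7,8,9}  (accept∈set)
'd' @ 3: {1,2,3,4,5,6,7,8}  (accept∈set)
'd' @ 4: {1,2,3,4,5,6,7,8}  (accept∈set)
after full input: {1,2,3,4,5,6,7,8}  (accept=1 in)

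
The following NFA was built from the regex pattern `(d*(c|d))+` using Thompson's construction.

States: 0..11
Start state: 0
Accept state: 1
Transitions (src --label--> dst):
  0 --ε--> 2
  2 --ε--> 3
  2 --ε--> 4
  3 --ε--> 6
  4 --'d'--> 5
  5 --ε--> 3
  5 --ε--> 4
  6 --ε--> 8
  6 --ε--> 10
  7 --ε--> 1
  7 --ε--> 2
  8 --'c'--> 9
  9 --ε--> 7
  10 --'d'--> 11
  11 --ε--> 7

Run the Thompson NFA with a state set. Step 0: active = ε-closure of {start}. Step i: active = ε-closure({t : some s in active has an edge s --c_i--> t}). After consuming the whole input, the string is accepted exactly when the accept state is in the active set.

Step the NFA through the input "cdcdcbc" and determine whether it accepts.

Answer: REJECT

Derivation:
start: ε-closure({0}) = {0,2,3,4,6,8,10}
'c' @ 1: {1,2,3,4,6,7,8,9,10}  (accept∈set)
'd' @ 2: {1,2,3,4,5,6,7,8,10,11}  (accept∈set)
'c' @ 3: {1,2,3,4,6,7,8,9,10}  (accept∈set)
'd' @ 4: {1,2,3,4,5,6,7,8,10,11}  (accept∈set)
'c' @ 5: {1,2,3,4,6,7,8,9,10}  (accept∈set)
'b' @ 6: {}  — dead — no transitions
rest 'c' ignored (set empty)
final: {}; accept 1 not in set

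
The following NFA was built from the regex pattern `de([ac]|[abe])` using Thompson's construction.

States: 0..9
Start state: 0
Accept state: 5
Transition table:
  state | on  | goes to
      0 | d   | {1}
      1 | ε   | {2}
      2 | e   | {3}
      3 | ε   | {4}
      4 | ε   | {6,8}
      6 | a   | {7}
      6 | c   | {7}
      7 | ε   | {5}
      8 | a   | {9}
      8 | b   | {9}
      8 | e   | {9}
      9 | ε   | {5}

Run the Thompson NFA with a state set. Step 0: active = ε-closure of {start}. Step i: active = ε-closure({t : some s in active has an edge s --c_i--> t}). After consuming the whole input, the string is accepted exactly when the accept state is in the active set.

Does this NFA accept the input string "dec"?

S₀ = ε-closure({0}) = {0}
'd' @ 1: {1,2}
'e' @ 2: {3,4,6,8}
'c' @ 3: {5,7}  (accept∈set)
end set {5,7} — state 5 in

Answer: ACCEPT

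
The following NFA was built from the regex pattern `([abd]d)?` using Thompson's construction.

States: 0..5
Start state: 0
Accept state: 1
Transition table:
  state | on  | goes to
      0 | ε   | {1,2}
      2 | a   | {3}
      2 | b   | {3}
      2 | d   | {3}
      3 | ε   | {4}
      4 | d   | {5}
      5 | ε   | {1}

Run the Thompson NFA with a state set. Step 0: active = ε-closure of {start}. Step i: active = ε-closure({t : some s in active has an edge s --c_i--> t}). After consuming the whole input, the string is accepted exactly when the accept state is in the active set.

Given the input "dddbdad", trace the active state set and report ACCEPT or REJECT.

start: ε-closure({0}) = {0,1,2}
'd' @ 1: {3,4}
'd' @ 2: {1,5}  (accept∈set)
'd' @ 3: {}  — no active states
rest 'bdad' ignored (set empty)
after full input: {}  (accept=1 not in)

Answer: REJECT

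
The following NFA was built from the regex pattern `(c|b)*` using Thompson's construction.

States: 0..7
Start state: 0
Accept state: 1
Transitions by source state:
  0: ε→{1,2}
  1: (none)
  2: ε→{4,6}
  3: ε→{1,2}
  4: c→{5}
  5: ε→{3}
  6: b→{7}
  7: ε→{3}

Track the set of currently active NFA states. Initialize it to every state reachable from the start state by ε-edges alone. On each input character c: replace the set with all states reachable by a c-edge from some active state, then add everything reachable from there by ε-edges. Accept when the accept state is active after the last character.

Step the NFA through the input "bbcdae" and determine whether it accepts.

initial (ε-close {0}): {0,1,2,4,6}
'b' @ 1: {1,2,3,4,6,7}  [accepting]
'b' @ 2: {1,2,3,4,6,7}  [accepting]
'c' @ 3: {1,2,3,4,5,6}  [accepting]
'd' @ 4: {}  — state set empty
rest 'ae' ignored (set empty)
after full input: {}  (accept=1 not in)

Answer: REJECT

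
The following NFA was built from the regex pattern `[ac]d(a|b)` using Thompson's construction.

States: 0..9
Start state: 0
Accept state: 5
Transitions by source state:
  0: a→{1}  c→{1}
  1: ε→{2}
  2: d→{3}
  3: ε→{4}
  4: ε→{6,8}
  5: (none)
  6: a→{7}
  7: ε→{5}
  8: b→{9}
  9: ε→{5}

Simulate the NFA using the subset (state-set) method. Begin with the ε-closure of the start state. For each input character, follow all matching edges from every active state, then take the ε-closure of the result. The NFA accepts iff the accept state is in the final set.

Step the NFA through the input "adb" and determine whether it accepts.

S₀ = ε-closure({0}) = {0}
'a' @ 1: {1,2}
'd' @ 2: {3,4,6,8}
'b' @ 3: {5,9}  (accept∈set)
final: {5,9}; accept 5 in set

Answer: ACCEPT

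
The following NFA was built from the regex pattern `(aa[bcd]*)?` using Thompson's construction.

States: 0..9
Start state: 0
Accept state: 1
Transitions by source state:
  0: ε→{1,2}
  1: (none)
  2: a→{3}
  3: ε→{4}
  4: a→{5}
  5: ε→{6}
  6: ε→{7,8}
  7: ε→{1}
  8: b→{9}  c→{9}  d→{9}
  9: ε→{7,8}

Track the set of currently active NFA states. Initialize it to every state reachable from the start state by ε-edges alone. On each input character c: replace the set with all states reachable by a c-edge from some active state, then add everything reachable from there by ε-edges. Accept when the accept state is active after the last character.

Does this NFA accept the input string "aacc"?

Answer: ACCEPT

Steps:
start: ε-closure({0}) = {0,1,2}
'a' @ 1: {3,4}
'a' @ 2: {1,5,6,7,8}  [accepting]
'c' @ 3: {1,7,8,9}  [accepting]
'c' @ 4: {1,7,8,9}  [accepting]
end set {1,7,8,9} — state 1 in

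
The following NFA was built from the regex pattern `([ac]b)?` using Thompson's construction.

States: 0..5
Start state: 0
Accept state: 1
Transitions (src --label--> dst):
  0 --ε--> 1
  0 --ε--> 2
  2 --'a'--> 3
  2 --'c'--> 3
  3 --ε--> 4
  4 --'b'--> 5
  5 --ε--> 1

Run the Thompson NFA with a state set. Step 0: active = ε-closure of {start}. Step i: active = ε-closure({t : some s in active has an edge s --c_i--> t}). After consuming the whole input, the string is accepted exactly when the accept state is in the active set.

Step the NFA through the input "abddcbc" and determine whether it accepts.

Answer: REJECT

Steps:
S₀ = ε-closure({0}) = {0,1,2}
'a' @ 1: {3,4}
'b' @ 2: {1,5}  (accept∈set)
'd' @ 3: {}  — dead — no transitions
rest 'dcbc' ignored (set empty)
after full input: {}  (accept=1 not in)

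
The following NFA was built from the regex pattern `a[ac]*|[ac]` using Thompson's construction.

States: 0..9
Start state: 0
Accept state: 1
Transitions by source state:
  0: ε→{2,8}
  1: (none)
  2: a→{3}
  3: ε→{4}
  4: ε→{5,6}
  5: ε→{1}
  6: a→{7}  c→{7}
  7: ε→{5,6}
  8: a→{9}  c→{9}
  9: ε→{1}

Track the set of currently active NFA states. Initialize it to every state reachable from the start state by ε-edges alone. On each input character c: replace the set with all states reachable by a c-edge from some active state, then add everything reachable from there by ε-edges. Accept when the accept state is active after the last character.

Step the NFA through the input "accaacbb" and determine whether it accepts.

Answer: REJECT

Steps:
S₀ = ε-closure({0}) = {0,2,8}
'a' @ 1: {1,3,4,5,6,9}  [accepting]
'c' @ 2: {1,5,6,7}  [accepting]
'c' @ 3: {1,5,6,7}  [accepting]
'a' @ 4: {1,5,6,7}  [accepting]
'a' @ 5: {1,5,6,7}  [accepting]
'c' @ 6: {1,5,6,7}  [accepting]
'b' @ 7: {}  — no active states
rest 'b' ignored (set empty)
after full input: {}  (accept=1 not in)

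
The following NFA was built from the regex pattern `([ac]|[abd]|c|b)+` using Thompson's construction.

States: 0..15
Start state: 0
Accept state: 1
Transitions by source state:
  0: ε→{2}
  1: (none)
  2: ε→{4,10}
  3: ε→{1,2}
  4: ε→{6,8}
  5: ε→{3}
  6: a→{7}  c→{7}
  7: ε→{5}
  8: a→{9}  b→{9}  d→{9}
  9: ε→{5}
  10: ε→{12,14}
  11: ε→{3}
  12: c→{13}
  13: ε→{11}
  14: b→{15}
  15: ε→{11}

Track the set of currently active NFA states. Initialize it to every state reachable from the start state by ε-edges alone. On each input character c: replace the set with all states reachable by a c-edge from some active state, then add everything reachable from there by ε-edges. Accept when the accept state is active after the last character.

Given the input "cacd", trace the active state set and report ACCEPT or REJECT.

initial (ε-close {0}): {0,2,4,6,8,10,12,14}
'c' @ 1: {1,2,3,4,5,6,7,8,10,11,12,13,14}  (accept∈set)
'a' @ 2: {1,2,3,4,5,6,7,8,9,10,12,14}  (accept∈set)
'c' @ 3: {1,2,3,4,5,6,7,8,10,11,12,13,14}  (accept∈set)
'd' @ 4: {1,2,3,4,5,6,8,9,10,12,14}  (accept∈set)
end set {1,2,3,4,5,6,8,9,10,12,14} — state 1 in

Answer: ACCEPT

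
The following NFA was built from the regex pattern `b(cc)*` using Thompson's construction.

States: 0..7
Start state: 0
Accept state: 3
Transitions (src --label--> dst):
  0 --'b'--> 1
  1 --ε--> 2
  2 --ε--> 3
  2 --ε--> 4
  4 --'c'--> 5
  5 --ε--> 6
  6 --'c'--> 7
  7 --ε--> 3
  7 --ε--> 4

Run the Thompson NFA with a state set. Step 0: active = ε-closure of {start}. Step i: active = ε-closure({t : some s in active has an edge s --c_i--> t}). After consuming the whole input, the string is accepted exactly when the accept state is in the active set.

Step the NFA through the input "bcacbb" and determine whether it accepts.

initial (ε-close {0}): {0}
'b' @ 1: {1,2,3,4}  [accepting]
'c' @ 2: {5,6}
'a' @ 3: {}  — no active states
rest 'cbb' ignored (set empty)
after full input: {}  (accept=3 not in)

Answer: REJECT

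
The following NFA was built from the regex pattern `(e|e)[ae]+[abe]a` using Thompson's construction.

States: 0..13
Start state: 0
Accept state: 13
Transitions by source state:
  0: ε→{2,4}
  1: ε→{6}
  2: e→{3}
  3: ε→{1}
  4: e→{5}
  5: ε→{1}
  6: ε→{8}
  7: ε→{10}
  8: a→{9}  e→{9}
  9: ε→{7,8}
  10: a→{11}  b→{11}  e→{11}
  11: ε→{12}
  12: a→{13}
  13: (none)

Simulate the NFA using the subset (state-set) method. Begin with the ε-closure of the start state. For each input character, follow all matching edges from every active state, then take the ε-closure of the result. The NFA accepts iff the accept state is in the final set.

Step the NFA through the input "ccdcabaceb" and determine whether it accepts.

Answer: REJECT

Trace:
start: ε-closure({0}) = {0,2,4}
'c' @ 1: {}  — state set empty
rest 'cdcabaceb' ignored (set empty)
after full input: {}  (accept=13 not in)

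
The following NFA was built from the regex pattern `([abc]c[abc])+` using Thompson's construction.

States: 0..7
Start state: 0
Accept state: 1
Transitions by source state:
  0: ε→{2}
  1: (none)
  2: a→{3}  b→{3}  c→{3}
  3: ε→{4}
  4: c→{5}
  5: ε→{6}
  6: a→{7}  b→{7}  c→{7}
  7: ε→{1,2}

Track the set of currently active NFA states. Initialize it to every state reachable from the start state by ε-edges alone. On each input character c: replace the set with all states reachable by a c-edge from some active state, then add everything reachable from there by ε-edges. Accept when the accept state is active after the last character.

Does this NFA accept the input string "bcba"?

Answer: REJECT

Steps:
S₀ = ε-closure({0}) = {0,2}
'b' @ 1: {3,4}
'c' @ 2: {5,6}
'b' @ 3: {1,2,7}  (accept∈set)
'a' @ 4: {3,4}
after full input: {3,4}  (accept=1 not in)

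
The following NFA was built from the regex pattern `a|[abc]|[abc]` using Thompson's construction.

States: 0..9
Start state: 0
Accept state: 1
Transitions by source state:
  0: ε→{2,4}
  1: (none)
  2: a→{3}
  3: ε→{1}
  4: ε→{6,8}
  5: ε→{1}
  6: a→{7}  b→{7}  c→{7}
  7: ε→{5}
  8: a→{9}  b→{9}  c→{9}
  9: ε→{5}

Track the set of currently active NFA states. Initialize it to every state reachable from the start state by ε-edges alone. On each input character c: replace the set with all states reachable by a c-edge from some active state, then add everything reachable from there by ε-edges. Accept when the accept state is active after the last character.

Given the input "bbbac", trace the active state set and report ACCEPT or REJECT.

initial (ε-close {0}): {0,2,4,6,8}
'b' @ 1: {1,5,7,9}  ✓accept
'b' @ 2: {}  — no active states
rest 'bac' ignored (set empty)
after full input: {}  (accept=1 not in)

Answer: REJECT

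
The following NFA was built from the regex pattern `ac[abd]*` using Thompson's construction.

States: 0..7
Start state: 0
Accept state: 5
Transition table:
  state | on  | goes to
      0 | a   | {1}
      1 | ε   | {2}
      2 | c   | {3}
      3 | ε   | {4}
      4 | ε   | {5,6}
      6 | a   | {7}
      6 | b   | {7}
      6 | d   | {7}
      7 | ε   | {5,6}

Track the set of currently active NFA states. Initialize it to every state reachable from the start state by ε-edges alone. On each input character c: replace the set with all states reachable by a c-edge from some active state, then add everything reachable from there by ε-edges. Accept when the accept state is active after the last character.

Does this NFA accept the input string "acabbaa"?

initial (ε-close {0}): {0}
'a' @ 1: {1,2}
'c' @ 2: {3,4,5,6}  ✓accept
'a' @ 3: {5,6,7}  ✓accept
'b' @ 4: {5,6,7}  ✓accept
'b' @ 5: {5,6,7}  ✓accept
'a' @ 6: {5,6,7}  ✓accept
'a' @ 7: {5,6,7}  ✓accept
end set {5,6,7} — state 5 in

Answer: ACCEPT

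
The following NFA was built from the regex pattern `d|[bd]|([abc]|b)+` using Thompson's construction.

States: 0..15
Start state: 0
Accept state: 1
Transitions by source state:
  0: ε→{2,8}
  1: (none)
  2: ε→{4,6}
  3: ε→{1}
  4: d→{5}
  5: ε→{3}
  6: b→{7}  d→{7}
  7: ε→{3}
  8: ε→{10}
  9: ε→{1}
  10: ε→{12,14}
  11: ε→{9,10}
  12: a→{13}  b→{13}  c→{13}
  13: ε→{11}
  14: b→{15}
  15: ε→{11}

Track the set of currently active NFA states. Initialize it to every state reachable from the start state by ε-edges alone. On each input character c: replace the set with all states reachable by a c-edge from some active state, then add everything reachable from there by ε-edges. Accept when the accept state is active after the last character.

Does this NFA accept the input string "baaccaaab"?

initial (ε-close {0}): {0,2,4,6,8,10,12,14}
'b' @ 1: {1,3,7,9,10,11,12,13,14,15}  ✓accept
'a' @ 2: {1,9,10,11,12,13,14}  ✓accept
'a' @ 3: {1,9,10,11,12,13,14}  ✓accept
'c' @ 4: {1,9,10,11,12,13,14}  ✓accept
'c' @ 5: {1,9,10,11,12,13,14}  ✓accept
'a' @ 6: {1,9,10,11,12,13,14}  ✓accept
'a' @ 7: {1,9,10,11,12,13,14}  ✓accept
'a' @ 8: {1,9,10,11,12,13,14}  ✓accept
'b' @ 9: {1,9,10,11,12,13,14,15}  ✓accept
after full input: {1,9,10,11,12,13,14,15}  (accept=1 in)

Answer: ACCEPT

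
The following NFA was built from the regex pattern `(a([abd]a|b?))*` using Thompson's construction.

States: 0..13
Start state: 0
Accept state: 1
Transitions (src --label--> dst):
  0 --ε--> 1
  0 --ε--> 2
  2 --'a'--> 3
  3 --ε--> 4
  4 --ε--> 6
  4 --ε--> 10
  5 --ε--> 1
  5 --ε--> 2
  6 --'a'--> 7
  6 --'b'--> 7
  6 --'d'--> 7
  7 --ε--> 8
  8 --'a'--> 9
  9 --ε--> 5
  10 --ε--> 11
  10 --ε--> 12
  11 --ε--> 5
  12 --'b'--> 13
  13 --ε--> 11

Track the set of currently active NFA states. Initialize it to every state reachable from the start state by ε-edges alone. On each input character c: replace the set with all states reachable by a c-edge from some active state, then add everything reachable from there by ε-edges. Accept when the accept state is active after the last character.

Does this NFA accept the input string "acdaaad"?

Answer: REJECT

Derivation:
initial (ε-close {0}): {0,1,2}
'a' @ 1: {1,2,3,4,5,6,10,11,12}  ✓accept
'c' @ 2: {}  — dead — no transitions
rest 'daaad' ignored (set empty)
end set {} — state 1 not in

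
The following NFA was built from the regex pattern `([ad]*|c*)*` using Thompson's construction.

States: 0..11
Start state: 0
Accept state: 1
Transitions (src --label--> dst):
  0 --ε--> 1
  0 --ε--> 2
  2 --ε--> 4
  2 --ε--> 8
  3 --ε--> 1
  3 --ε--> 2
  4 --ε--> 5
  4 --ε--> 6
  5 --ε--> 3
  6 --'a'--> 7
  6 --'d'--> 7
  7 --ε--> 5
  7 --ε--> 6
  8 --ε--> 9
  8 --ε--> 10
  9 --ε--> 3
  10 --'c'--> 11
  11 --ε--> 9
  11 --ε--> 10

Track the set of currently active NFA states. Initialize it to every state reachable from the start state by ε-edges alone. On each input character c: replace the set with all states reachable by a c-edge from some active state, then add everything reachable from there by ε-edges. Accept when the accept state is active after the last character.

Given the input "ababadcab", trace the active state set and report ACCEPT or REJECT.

S₀ = ε-closure({0}) = {0,1,2,3,4,5,6,8,9,10}
'a' @ 1: {1,2,3,4,5,6,7,8,9,10}  ✓accept
'b' @ 2: {}  — state set empty
rest 'abadcab' ignored (set empty)
final: {}; accept 1 not in set

Answer: REJECT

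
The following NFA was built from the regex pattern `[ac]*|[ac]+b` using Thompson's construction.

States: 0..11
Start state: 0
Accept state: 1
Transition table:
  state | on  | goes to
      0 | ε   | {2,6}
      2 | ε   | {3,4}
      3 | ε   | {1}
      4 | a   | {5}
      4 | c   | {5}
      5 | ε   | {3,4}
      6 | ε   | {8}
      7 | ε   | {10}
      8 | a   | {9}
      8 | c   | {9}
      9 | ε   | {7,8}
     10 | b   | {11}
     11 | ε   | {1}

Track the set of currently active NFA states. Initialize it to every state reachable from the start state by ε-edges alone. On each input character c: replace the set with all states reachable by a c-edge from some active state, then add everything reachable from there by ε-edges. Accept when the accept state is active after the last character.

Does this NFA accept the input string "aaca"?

Answer: ACCEPT

Derivation:
initial (ε-close {0}): {0,1,2,3,4,6,8}
'a' @ 1: {1,3,4,5,7,8,9,10}  [accepting]
'a' @ 2: {1,3,4,5,7,8,9,10}  [accepting]
'c' @ 3: {1,3,4,5,7,8,9,10}  [accepting]
'a' @ 4: {1,3,4,5,7,8,9,10}  [accepting]
final: {1,3,4,5,7,8,9,10}; accept 1 in set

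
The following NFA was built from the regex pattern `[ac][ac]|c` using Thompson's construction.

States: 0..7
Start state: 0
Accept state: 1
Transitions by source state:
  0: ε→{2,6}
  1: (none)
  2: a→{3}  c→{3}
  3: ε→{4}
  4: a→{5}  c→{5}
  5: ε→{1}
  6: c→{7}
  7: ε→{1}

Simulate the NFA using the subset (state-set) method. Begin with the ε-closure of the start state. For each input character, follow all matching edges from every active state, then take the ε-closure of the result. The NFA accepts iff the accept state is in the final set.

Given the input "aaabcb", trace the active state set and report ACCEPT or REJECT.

start: ε-closure({0}) = {0,2,6}
'a' @ 1: {3,4}
'a' @ 2: {1,5}  ✓accept
'a' @ 3: {}  — dead — no transitions
rest 'bcb' ignored (set empty)
after full input: {}  (accept=1 not in)

Answer: REJECT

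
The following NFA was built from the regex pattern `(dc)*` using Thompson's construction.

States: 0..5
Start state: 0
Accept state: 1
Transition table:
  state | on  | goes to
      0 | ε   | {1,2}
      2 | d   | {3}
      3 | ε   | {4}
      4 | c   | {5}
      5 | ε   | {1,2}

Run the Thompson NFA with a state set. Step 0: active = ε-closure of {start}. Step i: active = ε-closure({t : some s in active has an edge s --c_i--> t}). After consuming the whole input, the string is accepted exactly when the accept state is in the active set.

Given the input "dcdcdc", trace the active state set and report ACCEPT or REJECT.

initial (ε-close {0}): {0,1,2}
'd' @ 1: {3,4}
'c' @ 2: {1,2,5}  ✓accept
'd' @ 3: {3,4}
'c' @ 4: {1,2,5}  ✓accept
'd' @ 5: {3,4}
'c' @ 6: {1,2,5}  ✓accept
after full input: {1,2,5}  (accept=1 in)

Answer: ACCEPT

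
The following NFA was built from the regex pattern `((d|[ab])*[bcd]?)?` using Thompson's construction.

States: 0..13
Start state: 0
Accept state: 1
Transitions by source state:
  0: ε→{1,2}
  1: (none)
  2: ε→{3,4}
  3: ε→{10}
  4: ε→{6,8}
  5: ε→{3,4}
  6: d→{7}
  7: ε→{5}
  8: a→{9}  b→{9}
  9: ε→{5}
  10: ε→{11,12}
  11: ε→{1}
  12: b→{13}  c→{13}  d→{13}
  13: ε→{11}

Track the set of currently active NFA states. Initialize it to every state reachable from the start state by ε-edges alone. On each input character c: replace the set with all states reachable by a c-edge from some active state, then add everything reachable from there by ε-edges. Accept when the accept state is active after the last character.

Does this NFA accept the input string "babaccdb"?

Answer: REJECT

Steps:
S₀ = ε-closure({0}) = {0,1,2,3,4,6,8,10,11,12}
'b' @ 1: {1,3,4,5,6,8,9,10,11,12,13}  (accept∈set)
'a' @ 2: {1,3,4,5,6,8,9,10,11,12}  (accept∈set)
'b' @ 3: {1,3,4,5,6,8,9,10,11,12,13}  (accept∈set)
'a' @ 4: {1,3,4,5,6,8,9,10,11,12}  (accept∈set)
'c' @ 5: {1,11,13}  (accept∈set)
'c' @ 6: {}  — state set empty
rest 'db' ignored (set empty)
after full input: {}  (accept=1 not in)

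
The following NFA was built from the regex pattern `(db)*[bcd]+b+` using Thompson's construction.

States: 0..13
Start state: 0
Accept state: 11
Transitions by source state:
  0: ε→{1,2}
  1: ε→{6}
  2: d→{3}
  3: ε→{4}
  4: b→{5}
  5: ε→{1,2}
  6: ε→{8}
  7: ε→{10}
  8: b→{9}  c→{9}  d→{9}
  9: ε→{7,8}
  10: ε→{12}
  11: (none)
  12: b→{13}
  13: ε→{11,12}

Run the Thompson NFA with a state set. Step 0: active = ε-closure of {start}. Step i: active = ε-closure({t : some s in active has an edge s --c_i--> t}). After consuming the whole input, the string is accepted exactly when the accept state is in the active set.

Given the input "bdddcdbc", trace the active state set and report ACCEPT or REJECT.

start: ε-closure({0}) = {0,1,2,6,8}
'b' @ 1: {7,8,9,10,12}
'd' @ 2: {7,8,9,10,12}
'd' @ 3: {7,8,9,10,12}
'd' @ 4: {7,8,9,10,12}
'c' @ 5: {7,8,9,10,12}
'd' @ 6: {7,8,9,10,12}
'b' @ 7: {7,8,9,10,11,12,13}  [accepting]
'c' @ 8: {7,8,9,10,12}
after full input: {7,8,9,10,12}  (accept=11 not in)

Answer: REJECT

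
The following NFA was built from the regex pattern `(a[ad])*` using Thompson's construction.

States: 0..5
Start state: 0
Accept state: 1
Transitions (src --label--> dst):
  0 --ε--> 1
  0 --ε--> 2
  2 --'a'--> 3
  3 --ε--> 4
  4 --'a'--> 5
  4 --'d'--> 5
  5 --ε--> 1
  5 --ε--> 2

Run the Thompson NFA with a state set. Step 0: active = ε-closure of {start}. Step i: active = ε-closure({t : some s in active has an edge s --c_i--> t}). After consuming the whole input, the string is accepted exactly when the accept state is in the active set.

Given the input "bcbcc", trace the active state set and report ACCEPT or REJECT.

Answer: REJECT

Steps:
S₀ = ε-closure({0}) = {0,1,2}
'b' @ 1: {}  — dead — no transitions
rest 'cbcc' ignored (set empty)
end set {} — state 1 not in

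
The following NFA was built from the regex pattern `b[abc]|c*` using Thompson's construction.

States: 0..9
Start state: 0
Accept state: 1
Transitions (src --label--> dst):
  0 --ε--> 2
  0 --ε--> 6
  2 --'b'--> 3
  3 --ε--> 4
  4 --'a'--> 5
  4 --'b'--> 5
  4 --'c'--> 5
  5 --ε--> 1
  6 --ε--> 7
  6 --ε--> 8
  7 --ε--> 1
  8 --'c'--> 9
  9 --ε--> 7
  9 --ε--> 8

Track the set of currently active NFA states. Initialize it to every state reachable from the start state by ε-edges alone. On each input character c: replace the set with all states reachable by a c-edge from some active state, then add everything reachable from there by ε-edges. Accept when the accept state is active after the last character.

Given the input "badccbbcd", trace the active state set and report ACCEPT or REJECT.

start: ε-closure({0}) = {0,1,2,6,7,8}
'b' @ 1: {3,4}
'a' @ 2: {1,5}  [accepting]
'd' @ 3: {}  — dead — no transitions
rest 'ccbbcd' ignored (set empty)
after full input: {}  (accept=1 not in)

Answer: REJECT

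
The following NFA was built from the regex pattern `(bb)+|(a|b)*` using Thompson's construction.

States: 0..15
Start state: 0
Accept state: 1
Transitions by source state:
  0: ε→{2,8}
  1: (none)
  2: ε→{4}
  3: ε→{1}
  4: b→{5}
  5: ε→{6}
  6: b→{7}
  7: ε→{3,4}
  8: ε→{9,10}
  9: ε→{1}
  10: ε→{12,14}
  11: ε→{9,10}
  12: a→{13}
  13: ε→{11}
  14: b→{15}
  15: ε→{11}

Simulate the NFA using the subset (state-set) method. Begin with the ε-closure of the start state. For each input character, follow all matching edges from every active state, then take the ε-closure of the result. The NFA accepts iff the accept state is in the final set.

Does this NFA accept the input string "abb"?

Answer: ACCEPT

Derivation:
S₀ = ε-closure({0}) = {0,1,2,4,8,9,10,12,14}
'a' @ 1: {1,9,10,11,12,13,14}  ✓accept
'b' @ 2: {1,9,10,11,12,14,15}  ✓accept
'b' @ 3: {1,9,10,11,12,14,15}  ✓accept
after full input: {1,9,10,11,12,14,15}  (accept=1 in)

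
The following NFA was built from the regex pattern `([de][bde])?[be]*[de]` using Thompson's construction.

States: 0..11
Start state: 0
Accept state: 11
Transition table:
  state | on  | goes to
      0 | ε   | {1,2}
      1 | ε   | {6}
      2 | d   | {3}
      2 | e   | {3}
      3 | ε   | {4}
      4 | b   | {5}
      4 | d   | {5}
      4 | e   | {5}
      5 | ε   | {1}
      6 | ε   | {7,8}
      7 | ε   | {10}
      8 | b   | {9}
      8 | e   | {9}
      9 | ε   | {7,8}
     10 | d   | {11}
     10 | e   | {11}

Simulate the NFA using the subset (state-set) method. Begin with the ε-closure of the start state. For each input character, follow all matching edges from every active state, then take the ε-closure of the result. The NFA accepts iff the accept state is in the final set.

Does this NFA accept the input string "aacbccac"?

initial (ε-close {0}): {0,1,2,6,7,8,10}
'a' @ 1: {}  — no active states
rest 'acbccac' ignored (set empty)
final: {}; accept 11 not in set

Answer: REJECT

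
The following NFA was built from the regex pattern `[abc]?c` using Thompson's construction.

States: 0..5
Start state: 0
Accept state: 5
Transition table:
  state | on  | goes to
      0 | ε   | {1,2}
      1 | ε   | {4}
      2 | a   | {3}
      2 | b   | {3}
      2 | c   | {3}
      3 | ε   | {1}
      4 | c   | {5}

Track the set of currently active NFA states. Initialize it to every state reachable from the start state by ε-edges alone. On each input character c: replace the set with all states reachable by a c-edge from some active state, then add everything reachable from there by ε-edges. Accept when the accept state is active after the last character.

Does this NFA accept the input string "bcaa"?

Answer: REJECT

Trace:
S₀ = ε-closure({0}) = {0,1,2,4}
'b' @ 1: {1,3,4}
'c' @ 2: {5}  [accepting]
'a' @ 3: {}  — no active states
rest 'a' ignored (set empty)
final: {}; accept 5 not in set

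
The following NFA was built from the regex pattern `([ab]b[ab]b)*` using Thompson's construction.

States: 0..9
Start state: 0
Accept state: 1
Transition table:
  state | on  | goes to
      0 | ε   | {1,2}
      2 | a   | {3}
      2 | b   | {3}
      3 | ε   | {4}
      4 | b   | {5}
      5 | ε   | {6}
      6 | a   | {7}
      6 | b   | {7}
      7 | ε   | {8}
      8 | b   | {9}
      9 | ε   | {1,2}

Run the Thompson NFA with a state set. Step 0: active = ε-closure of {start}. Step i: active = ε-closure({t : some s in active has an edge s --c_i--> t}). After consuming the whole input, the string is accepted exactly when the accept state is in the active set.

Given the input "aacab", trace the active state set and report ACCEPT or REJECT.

Answer: REJECT

Trace:
S₀ = ε-closure({0}) = {0,1,2}
'a' @ 1: {3,4}
'a' @ 2: {}  — state set empty
rest 'cab' ignored (set empty)
final: {}; accept 1 not in set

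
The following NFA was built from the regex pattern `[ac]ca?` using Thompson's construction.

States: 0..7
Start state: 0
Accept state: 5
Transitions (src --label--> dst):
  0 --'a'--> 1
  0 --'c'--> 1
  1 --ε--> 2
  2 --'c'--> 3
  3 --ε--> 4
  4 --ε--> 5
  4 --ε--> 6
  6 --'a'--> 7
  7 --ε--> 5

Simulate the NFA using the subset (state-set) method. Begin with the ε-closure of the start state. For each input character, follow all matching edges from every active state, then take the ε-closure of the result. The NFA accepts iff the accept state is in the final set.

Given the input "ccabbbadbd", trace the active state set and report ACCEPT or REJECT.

Answer: REJECT

Derivation:
initial (ε-close {0}): {0}
'c' @ 1: {1,2}
'c' @ 2: {3,4,5,6}  [accepting]
'a' @ 3: {5,7}  [accepting]
'b' @ 4: {}  — dead — no transitions
rest 'bbadbd' ignored (set empty)
final: {}; accept 5 not in set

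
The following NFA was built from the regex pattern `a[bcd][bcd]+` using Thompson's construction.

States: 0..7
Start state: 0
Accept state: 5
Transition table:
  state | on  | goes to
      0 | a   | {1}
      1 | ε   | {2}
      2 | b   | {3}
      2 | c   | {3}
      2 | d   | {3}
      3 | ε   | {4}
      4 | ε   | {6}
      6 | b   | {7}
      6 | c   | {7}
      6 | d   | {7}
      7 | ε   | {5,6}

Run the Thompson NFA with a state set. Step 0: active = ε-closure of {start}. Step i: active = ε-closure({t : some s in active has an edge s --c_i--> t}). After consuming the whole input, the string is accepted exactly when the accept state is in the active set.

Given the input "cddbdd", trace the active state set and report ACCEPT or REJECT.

start: ε-closure({0}) = {0}
'c' @ 1: {}  — dead — no transitions
rest 'ddbdd' ignored (set empty)
end set {} — state 5 not in

Answer: REJECT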